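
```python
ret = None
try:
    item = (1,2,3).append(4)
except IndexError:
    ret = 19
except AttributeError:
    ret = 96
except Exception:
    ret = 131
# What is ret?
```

Step-by-step execution trace:
1. `item = (1,2,3).append(4)` raises AttributeError.
2. `except IndexError` does not match AttributeError; skipped.
3. `except AttributeError` matches → ret = 96.
4. Remaining except clauses are skipped.
Result: 96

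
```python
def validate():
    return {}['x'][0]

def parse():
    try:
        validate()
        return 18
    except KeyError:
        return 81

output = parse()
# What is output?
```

Step-by-step execution trace:
1. `parse()` calls `validate()`.
2. `validate()` evaluates `{}['x'][0]`, which raises KeyError; it propagates to the caller.
3. `return 18` is not reached.
4. `except KeyError` in parse matches → returns 81.
5. output = 81.
Result: 81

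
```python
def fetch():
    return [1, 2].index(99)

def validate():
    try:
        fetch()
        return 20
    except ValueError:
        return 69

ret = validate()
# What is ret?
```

Step-by-step execution trace:
1. `validate()` calls `fetch()`.
2. `fetch()` evaluates `[1, 2].index(99)`, which raises ValueError; it propagates to the caller.
3. `return 20` is not reached.
4. `except ValueError` in validate matches → returns 69.
5. ret = 69.
Result: 69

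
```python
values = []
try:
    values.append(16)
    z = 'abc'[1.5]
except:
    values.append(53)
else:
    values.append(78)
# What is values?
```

Step-by-step execution trace:
1. try: `values.append(16)` → values = [16].
2. `z = 'abc'[1.5]` raises TypeError.
3. bare `except` matches → `values.append(53)` → values = [16, 53].
4. `else` is skipped (an exception was raised).
Result: [16, 53]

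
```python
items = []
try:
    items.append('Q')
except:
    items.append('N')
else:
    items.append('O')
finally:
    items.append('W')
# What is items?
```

Step-by-step execution trace:
1. try: `items.append('Q')` → items = ['Q']. No exception raised.
2. `except` is skipped.
3. `else` runs: `items.append('O')` → items = ['Q', 'O'].
4. `finally` always runs: `items.append('W')` → items = ['Q', 'O', 'W'].
Result: ['Q', 'O', 'W']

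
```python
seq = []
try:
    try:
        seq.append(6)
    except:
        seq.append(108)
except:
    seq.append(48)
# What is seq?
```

Step-by-step execution trace:
1. Inner try: `seq.append(6)` → seq = [6]. No exception raised.
2. Inner `except` is skipped.
3. Inner try completes normally; outer `except` is skipped.
Result: [6]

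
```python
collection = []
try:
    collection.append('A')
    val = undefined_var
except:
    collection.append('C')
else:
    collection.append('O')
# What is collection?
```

Step-by-step execution trace:
1. try: `collection.append('A')` → collection = ['A'].
2. `val = undefined_var` raises NameError.
3. bare `except` matches → `collection.append('C')` → collection = ['A', 'C'].
4. `else` is skipped (an exception was raised).
Result: ['A', 'C']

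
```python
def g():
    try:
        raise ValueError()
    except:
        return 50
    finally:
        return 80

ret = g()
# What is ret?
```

Step-by-step execution trace:
1. `g()` enters try: `raise ValueError()` raises ValueError.
2. bare `except` matches → `return 50` sets pending return value 50.
3. Before returning, `finally: return 80` runs and overrides the pending return.
4. g() returns 80 → ret = 80.
Result: 80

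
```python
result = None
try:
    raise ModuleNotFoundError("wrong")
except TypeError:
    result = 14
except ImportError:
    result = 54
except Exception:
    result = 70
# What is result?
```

Step-by-step execution trace:
1. `raise ModuleNotFoundError(...)` raises ModuleNotFoundError.
2. `except TypeError` does not match (ModuleNotFoundError is not a subclass of TypeError); skipped.
3. `except ImportError` matches (ModuleNotFoundError is a subclass of ImportError) → result = 54.
4. `except Exception` is not reached.
Result: 54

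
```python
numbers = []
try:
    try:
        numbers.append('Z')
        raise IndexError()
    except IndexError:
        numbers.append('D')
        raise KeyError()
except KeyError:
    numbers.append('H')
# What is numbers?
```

Step-by-step execution trace:
1. Inner try: `numbers.append('Z')` → numbers = ['Z'].
2. `raise IndexError()` raises IndexError.
3. Inner `except IndexError` matches → `numbers.append('D')` → numbers = ['Z', 'D'].
4. `raise KeyError()` raises KeyError; propagates to outer try.
5. Outer `except KeyError` matches → `numbers.append('H')` → numbers = ['Z', 'D', 'H'].
Result: ['Z', 'D', 'H']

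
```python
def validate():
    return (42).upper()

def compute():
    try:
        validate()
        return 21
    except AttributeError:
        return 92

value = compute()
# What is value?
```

Step-by-step execution trace:
1. `compute()` calls `validate()`.
2. `validate()` evaluates `(42).upper()`, which raises AttributeError; it propagates to the caller.
3. `return 21` is not reached.
4. `except AttributeError` in compute matches → returns 92.
5. value = 92.
Result: 92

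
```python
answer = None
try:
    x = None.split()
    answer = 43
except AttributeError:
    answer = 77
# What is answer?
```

Step-by-step execution trace:
1. `x = None.split()` raises AttributeError.
2. `answer = 43` is not reached.
3. `except AttributeError` matches → answer = 77.
Result: 77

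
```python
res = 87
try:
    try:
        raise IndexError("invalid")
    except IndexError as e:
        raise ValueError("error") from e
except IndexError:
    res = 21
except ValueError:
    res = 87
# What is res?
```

Step-by-step execution trace:
1. Inner try raises IndexError; inner `except IndexError as e` catches it.
2. `raise ValueError(...) from e` raises ValueError (IndexError is attached as __cause__, but only ValueError is active).
3. Outer `except IndexError` does not match ValueError; skipped.
4. Outer `except ValueError` matches → res = 87.
Result: 87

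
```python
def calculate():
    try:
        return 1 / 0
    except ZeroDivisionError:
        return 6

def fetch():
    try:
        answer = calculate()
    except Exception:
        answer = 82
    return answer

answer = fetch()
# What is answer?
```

Step-by-step execution trace:
1. `fetch()` calls `calculate()`.
2. In calculate: `1 / 0` raises ZeroDivisionError; `except ZeroDivisionError` catches it → returns 6.
3. In fetch: `answer = calculate()` → answer = 6. No exception reaches fetch.
4. `except Exception` is skipped; fetch returns 6.
5. answer = 6.
Result: 6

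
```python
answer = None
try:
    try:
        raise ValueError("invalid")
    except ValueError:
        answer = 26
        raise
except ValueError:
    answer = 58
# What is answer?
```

Step-by-step execution trace:
1. Inner try: `raise ValueError("invalid")` raises ValueError.
2. Inner `except ValueError` matches → answer = 26.
3. bare `raise` re-raises the same ValueError.
4. Outer `except ValueError` matches → answer = 58.
Result: 58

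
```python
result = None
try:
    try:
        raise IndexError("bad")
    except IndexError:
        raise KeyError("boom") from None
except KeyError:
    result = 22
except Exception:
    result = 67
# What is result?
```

Step-by-step execution trace:
1. Inner try raises IndexError; inner `except IndexError` catches it.
2. `raise KeyError(...) from None` raises KeyError (from None suppresses __context__, but the active exception is still KeyError).
3. Outer `except KeyError` matches → result = 22.
4. `except Exception` is not reached.
Result: 22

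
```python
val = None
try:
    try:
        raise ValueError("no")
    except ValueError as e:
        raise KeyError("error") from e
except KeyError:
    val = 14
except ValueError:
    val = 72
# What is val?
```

Step-by-step execution trace:
1. Inner try raises ValueError; inner `except ValueError as e` catches it.
2. `raise KeyError(...) from e` raises KeyError (ValueError is attached as __cause__, but only KeyError is active).
3. Outer `except KeyError` matches → val = 14.
4. `except ValueError` is not reached.
Result: 14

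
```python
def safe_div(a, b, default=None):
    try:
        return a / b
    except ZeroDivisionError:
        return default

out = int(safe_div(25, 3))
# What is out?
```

Step-by-step execution trace:
1. `safe_div(25, 3)` enters try: `return 25 / 3` → returns 8.333333333333334. No exception raised.
2. `except ZeroDivisionError` is skipped.
3. `int(8.333333333333334)` → 8 → out = 8.
Result: 8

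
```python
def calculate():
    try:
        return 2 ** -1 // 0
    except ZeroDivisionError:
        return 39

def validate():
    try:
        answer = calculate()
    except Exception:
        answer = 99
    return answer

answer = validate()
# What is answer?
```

Step-by-step execution trace:
1. `validate()` calls `calculate()`.
2. In calculate: `2 ** -1 // 0` raises ZeroDivisionError; `except ZeroDivisionError` catches it → returns 39.
3. In validate: `answer = calculate()` → answer = 39. No exception reaches validate.
4. `except Exception` is skipped; validate returns 39.
5. answer = 39.
Result: 39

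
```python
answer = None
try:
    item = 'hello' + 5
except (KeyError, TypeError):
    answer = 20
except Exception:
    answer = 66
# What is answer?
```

Step-by-step execution trace:
1. `item = 'hello' + 5` raises TypeError.
2. `except (KeyError, TypeError)` matches (TypeError is in the tuple) → answer = 20.
3. `except Exception` is not reached.
Result: 20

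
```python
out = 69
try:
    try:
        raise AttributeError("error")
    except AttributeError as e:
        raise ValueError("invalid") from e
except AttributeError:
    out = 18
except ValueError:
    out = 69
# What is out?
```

Step-by-step execution trace:
1. Inner try raises AttributeError; inner `except AttributeError as e` catches it.
2. `raise ValueError(...) from e` raises ValueError (AttributeError is attached as __cause__, but only ValueError is active).
3. Outer `except AttributeError` does not match ValueError; skipped.
4. Outer `except ValueError` matches → out = 69.
Result: 69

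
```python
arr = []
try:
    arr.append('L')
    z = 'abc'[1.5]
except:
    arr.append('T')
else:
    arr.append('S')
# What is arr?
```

Step-by-step execution trace:
1. try: `arr.append('L')` → arr = ['L'].
2. `z = 'abc'[1.5]` raises TypeError.
3. bare `except` matches → `arr.append('T')` → arr = ['L', 'T'].
4. `else` is skipped (an exception was raised).
Result: ['L', 'T']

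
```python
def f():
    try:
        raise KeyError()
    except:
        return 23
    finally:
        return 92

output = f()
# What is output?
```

Step-by-step execution trace:
1. `f()` enters try: `raise KeyError()` raises KeyError.
2. bare `except` matches → `return 23` sets pending return value 23.
3. Before returning, `finally: return 92` runs and overrides the pending return.
4. f() returns 92 → output = 92.
Result: 92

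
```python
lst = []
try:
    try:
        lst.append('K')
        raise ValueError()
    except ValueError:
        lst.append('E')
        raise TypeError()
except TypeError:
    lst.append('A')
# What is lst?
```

Step-by-step execution trace:
1. Inner try: `lst.append('K')` → lst = ['K'].
2. `raise ValueError()` raises ValueError.
3. Inner `except ValueError` matches → `lst.append('E')` → lst = ['K', 'E'].
4. `raise TypeError()` raises TypeError; propagates to outer try.
5. Outer `except TypeError` matches → `lst.append('A')` → lst = ['K', 'E', 'A'].
Result: ['K', 'E', 'A']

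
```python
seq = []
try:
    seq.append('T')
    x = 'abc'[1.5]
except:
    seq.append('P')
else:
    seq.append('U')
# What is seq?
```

Step-by-step execution trace:
1. try: `seq.append('T')` → seq = ['T'].
2. `x = 'abc'[1.5]` raises TypeError.
3. bare `except` matches → `seq.append('P')` → seq = ['T', 'P'].
4. `else` is skipped (an exception was raised).
Result: ['T', 'P']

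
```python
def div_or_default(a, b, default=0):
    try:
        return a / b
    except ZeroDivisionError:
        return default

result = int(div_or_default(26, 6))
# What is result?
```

Step-by-step execution trace:
1. `div_or_default(26, 6)` enters try: `return 26 / 6` → returns 4.333333333333333. No exception raised.
2. `except ZeroDivisionError` is skipped.
3. `int(4.333333333333333)` → 4 → result = 4.
Result: 4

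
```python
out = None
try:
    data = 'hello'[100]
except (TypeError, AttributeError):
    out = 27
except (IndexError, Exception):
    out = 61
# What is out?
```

Step-by-step execution trace:
1. `data = 'hello'[100]` raises IndexError.
2. `except (TypeError, AttributeError)` does not match IndexError; skipped.
3. `except (IndexError, Exception)` matches (IndexError is in the tuple) → out = 61.
Result: 61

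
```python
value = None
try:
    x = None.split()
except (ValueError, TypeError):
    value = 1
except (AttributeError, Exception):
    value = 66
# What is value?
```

Step-by-step execution trace:
1. `x = None.split()` raises AttributeError.
2. `except (ValueError, TypeError)` does not match AttributeError; skipped.
3. `except (AttributeError, Exception)` matches (AttributeError is in the tuple) → value = 66.
Result: 66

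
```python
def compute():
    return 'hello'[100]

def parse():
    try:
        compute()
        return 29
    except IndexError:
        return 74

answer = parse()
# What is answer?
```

Step-by-step execution trace:
1. `parse()` calls `compute()`.
2. `compute()` evaluates `'hello'[100]`, which raises IndexError; it propagates to the caller.
3. `return 29` is not reached.
4. `except IndexError` in parse matches → returns 74.
5. answer = 74.
Result: 74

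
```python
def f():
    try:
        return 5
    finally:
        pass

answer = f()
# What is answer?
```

Step-by-step execution trace:
1. `f()` enters try: `return 5` sets pending return value 5.
2. Before returning, `finally: pass` runs (no effect).
3. f() returns 5 → answer = 5.
Result: 5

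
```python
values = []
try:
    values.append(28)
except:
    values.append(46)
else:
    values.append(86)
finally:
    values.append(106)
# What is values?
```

Step-by-step execution trace:
1. try: `values.append(28)` → values = [28]. No exception raised.
2. `except` is skipped.
3. `else` runs: `values.append(86)` → values = [28, 86].
4. `finally` always runs: `values.append(106)` → values = [28, 86, 106].
Result: [28, 86, 106]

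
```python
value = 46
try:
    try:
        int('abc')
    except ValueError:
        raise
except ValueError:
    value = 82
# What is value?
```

Step-by-step execution trace:
1. Inner try: `int('abc')` raises ValueError.
2. Inner `except ValueError` matches; bare `raise` re-raises the same ValueError.
3. Outer `except ValueError` matches → value = 82.
Result: 82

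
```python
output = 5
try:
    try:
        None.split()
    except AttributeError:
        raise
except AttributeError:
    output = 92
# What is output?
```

Step-by-step execution trace:
1. Inner try: `None.split()` raises AttributeError.
2. Inner `except AttributeError` matches; bare `raise` re-raises the same AttributeError.
3. Outer `except AttributeError` matches → output = 92.
Result: 92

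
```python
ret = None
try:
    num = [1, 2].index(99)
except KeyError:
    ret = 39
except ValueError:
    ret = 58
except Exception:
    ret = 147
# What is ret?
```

Step-by-step execution trace:
1. `num = [1, 2].index(99)` raises ValueError.
2. `except KeyError` does not match ValueError; skipped.
3. `except ValueError` matches → ret = 58.
4. Remaining except clauses are skipped.
Result: 58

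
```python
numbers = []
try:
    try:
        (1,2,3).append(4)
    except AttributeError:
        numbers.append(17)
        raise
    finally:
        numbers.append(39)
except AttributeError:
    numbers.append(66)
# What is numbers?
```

Step-by-step execution trace:
1. Inner try: `(1,2,3).append(4)` raises AttributeError.
2. Inner `except AttributeError` matches → `numbers.append(17)` → numbers = [17].
3. bare `raise` re-raises AttributeError.
4. Inner `finally` runs during unwinding: `numbers.append(39)` → numbers = [17, 39].
5. Outer `except AttributeError` matches → `numbers.append(66)` → numbers = [17, 39, 66].
Result: [17, 39, 66]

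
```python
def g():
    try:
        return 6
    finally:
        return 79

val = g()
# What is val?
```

Step-by-step execution trace:
1. `g()` enters try: `return 6` sets pending return value 6.
2. Before returning, `finally: return 79` runs and overrides the pending return.
3. g() returns 79 → val = 79.
Result: 79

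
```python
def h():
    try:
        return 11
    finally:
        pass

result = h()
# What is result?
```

Step-by-step execution trace:
1. `h()` enters try: `return 11` sets pending return value 11.
2. Before returning, `finally: pass` runs (no effect).
3. h() returns 11 → result = 11.
Result: 11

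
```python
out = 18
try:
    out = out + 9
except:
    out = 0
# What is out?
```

Step-by-step execution trace:
1. out starts at 18.
2. try: `out = out + 9` → out = 27. No exception raised.
3. `except` is skipped.
Result: 27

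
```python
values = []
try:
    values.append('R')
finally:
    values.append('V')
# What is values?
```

Step-by-step execution trace:
1. try: `values.append('R')` → values = ['R'].
2. The try body completes without raising.
3. finally always runs: `values.append('V')` → values = ['R', 'V'].
Result: ['R', 'V']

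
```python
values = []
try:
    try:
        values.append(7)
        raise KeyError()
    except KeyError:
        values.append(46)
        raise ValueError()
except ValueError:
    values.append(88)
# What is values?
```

Step-by-step execution trace:
1. Inner try: `values.append(7)` → values = [7].
2. `raise KeyError()` raises KeyError.
3. Inner `except KeyError` matches → `values.append(46)` → values = [7, 46].
4. `raise ValueError()` raises ValueError; propagates to outer try.
5. Outer `except ValueError` matches → `values.append(88)` → values = [7, 46, 88].
Result: [7, 46, 88]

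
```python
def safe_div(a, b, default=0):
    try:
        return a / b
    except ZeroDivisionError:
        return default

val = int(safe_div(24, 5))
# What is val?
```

Step-by-step execution trace:
1. `safe_div(24, 5)` enters try: `return 24 / 5` → returns 4.8. No exception raised.
2. `except ZeroDivisionError` is skipped.
3. `int(4.8)` → 4 → val = 4.
Result: 4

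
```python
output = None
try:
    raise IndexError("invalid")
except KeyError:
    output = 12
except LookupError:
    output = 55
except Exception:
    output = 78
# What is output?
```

Step-by-step execution trace:
1. `raise IndexError(...)` raises IndexError.
2. `except KeyError` does not match (IndexError is not a subclass of KeyError); skipped.
3. `except LookupError` matches (IndexError is a subclass of LookupError) → output = 55.
4. `except Exception` is not reached.
Result: 55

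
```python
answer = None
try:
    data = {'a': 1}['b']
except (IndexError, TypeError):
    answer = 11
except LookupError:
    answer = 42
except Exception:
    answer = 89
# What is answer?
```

Step-by-step execution trace:
1. `data = {'a': 1}['b']` raises KeyError.
2. `except (IndexError, TypeError)` does not match KeyError; skipped.
3. `except LookupError` matches (KeyError is a subclass of LookupError) → answer = 42.
4. `except Exception` is not reached.
Result: 42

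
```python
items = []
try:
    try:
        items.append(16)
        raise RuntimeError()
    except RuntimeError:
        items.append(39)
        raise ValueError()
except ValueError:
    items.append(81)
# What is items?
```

Step-by-step execution trace:
1. Inner try: `items.append(16)` → items = [16].
2. `raise RuntimeError()` raises RuntimeError.
3. Inner `except RuntimeError` matches → `items.append(39)` → items = [16, 39].
4. `raise ValueError()` raises ValueError; propagates to outer try.
5. Outer `except ValueError` matches → `items.append(81)` → items = [16, 39, 81].
Result: [16, 39, 81]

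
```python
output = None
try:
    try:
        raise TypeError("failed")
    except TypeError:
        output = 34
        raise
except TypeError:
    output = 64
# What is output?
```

Step-by-step execution trace:
1. Inner try: `raise TypeError("failed")` raises TypeError.
2. Inner `except TypeError` matches → output = 34.
3. bare `raise` re-raises the same TypeError.
4. Outer `except TypeError` matches → output = 64.
Result: 64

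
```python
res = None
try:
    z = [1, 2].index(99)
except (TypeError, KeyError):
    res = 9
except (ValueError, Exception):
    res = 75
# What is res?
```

Step-by-step execution trace:
1. `z = [1, 2].index(99)` raises ValueError.
2. `except (TypeError, KeyError)` does not match ValueError; skipped.
3. `except (ValueError, Exception)` matches (ValueError is in the tuple) → res = 75.
Result: 75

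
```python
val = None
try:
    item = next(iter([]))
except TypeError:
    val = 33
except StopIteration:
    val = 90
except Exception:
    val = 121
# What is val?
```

Step-by-step execution trace:
1. `item = next(iter([]))` raises StopIteration.
2. `except TypeError` does not match StopIteration; skipped.
3. `except StopIteration` matches → val = 90.
4. Remaining except clauses are skipped.
Result: 90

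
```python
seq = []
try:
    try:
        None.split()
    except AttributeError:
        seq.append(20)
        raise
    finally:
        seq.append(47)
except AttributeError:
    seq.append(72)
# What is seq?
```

Step-by-step execution trace:
1. Inner try: `None.split()` raises AttributeError.
2. Inner `except AttributeError` matches → `seq.append(20)` → seq = [20].
3. bare `raise` re-raises AttributeError.
4. Inner `finally` runs during unwinding: `seq.append(47)` → seq = [20, 47].
5. Outer `except AttributeError` matches → `seq.append(72)` → seq = [20, 47, 72].
Result: [20, 47, 72]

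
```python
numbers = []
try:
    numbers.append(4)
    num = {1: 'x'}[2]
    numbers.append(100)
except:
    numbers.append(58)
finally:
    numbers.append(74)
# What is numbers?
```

Step-by-step execution trace:
1. try: `numbers.append(4)` → numbers = [4].
2. `num = {1: 'x'}[2]` raises KeyError; `numbers.append(100)` is not reached.
3. bare `except` matches → `numbers.append(58)` → numbers = [4, 58].
4. finally always runs: `numbers.append(74)` → numbers = [4, 58, 74].
Result: [4, 58, 74]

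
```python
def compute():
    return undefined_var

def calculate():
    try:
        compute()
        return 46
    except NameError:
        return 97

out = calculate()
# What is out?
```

Step-by-step execution trace:
1. `calculate()` calls `compute()`.
2. `compute()` evaluates `undefined_var`, which raises NameError; it propagates to the caller.
3. `return 46` is not reached.
4. `except NameError` in calculate matches → returns 97.
5. out = 97.
Result: 97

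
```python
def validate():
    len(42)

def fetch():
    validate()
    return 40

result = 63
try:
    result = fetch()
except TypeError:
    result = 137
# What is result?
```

Step-by-step execution trace:
1. result starts at 63.
2. try: `fetch()` calls `validate()`.
3. `validate()` evaluates `len(42)`, which raises TypeError; it propagates through fetch (uncaught).
4. `return 40` in fetch is not reached; the assignment to result does not complete.
5. `except TypeError` matches → result = 137.
Result: 137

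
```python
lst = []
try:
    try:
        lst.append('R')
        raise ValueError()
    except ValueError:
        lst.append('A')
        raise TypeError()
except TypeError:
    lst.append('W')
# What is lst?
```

Step-by-step execution trace:
1. Inner try: `lst.append('R')` → lst = ['R'].
2. `raise ValueError()` raises ValueError.
3. Inner `except ValueError` matches → `lst.append('A')` → lst = ['R', 'A'].
4. `raise TypeError()` raises TypeError; propagates to outer try.
5. Outer `except TypeError` matches → `lst.append('W')` → lst = ['R', 'A', 'W'].
Result: ['R', 'A', 'W']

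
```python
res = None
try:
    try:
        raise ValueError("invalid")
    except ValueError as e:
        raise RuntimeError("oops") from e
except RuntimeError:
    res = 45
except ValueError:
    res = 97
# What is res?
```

Step-by-step execution trace:
1. Inner try raises ValueError; inner `except ValueError as e` catches it.
2. `raise RuntimeError(...) from e` raises RuntimeError (ValueError is attached as __cause__, but only RuntimeError is active).
3. Outer `except RuntimeError` matches → res = 45.
4. `except ValueError` is not reached.
Result: 45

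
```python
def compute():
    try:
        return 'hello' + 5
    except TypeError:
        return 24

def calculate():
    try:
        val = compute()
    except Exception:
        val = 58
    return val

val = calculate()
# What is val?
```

Step-by-step execution trace:
1. `calculate()` calls `compute()`.
2. In compute: `'hello' + 5` raises TypeError; `except TypeError` catches it → returns 24.
3. In calculate: `val = compute()` → val = 24. No exception reaches calculate.
4. `except Exception` is skipped; calculate returns 24.
5. val = 24.
Result: 24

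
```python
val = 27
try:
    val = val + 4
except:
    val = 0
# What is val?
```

Step-by-step execution trace:
1. val starts at 27.
2. try: `val = val + 4` → val = 31. No exception raised.
3. `except` is skipped.
Result: 31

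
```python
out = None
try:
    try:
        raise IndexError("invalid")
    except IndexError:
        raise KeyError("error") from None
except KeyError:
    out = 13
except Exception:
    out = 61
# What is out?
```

Step-by-step execution trace:
1. Inner try raises IndexError; inner `except IndexError` catches it.
2. `raise KeyError(...) from None` raises KeyError (from None suppresses __context__, but the active exception is still KeyError).
3. Outer `except KeyError` matches → out = 13.
4. `except Exception` is not reached.
Result: 13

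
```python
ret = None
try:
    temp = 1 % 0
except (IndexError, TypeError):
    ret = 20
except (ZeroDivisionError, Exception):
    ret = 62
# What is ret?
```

Step-by-step execution trace:
1. `temp = 1 % 0` raises ZeroDivisionError.
2. `except (IndexError, TypeError)` does not match ZeroDivisionError; skipped.
3. `except (ZeroDivisionError, Exception)` matches (ZeroDivisionError is in the tuple) → ret = 62.
Result: 62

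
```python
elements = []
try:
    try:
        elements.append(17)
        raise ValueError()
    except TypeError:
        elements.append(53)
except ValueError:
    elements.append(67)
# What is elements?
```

Step-by-step execution trace:
1. Inner try: `elements.append(17)` → elements = [17].
2. `raise ValueError()` raises ValueError.
3. Inner `except TypeError` does not match ValueError; exception propagates to outer try.
4. Outer `except ValueError` matches → `elements.append(67)` → elements = [17, 67].
Result: [17, 67]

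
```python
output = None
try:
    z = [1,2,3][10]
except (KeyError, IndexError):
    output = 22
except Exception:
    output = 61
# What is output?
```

Step-by-step execution trace:
1. `z = [1,2,3][10]` raises IndexError.
2. `except (KeyError, IndexError)` matches (IndexError is in the tuple) → output = 22.
3. `except Exception` is not reached.
Result: 22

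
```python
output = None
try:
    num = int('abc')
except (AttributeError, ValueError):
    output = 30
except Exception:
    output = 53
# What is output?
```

Step-by-step execution trace:
1. `num = int('abc')` raises ValueError.
2. `except (AttributeError, ValueError)` matches (ValueError is in the tuple) → output = 30.
3. `except Exception` is not reached.
Result: 30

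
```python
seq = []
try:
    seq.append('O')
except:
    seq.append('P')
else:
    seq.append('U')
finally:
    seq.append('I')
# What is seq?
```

Step-by-step execution trace:
1. try: `seq.append('O')` → seq = ['O']. No exception raised.
2. `except` is skipped.
3. `else` runs: `seq.append('U')` → seq = ['O', 'U'].
4. `finally` always runs: `seq.append('I')` → seq = ['O', 'U', 'I'].
Result: ['O', 'U', 'I']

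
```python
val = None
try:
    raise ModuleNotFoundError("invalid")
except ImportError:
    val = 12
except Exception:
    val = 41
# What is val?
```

Step-by-step execution trace:
1. `raise ModuleNotFoundError(...)` raises ModuleNotFoundError.
2. `except ImportError` matches (ModuleNotFoundError is a subclass of ImportError) → val = 12.
3. `except Exception` is not reached.
Result: 12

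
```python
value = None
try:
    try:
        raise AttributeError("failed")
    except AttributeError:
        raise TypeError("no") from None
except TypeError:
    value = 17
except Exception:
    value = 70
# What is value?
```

Step-by-step execution trace:
1. Inner try raises AttributeError; inner `except AttributeError` catches it.
2. `raise TypeError(...) from None` raises TypeError (from None suppresses __context__, but the active exception is still TypeError).
3. Outer `except TypeError` matches → value = 17.
4. `except Exception` is not reached.
Result: 17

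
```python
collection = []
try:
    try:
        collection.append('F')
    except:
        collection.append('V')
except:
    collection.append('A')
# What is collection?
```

Step-by-step execution trace:
1. Inner try: `collection.append('F')` → collection = ['F']. No exception raised.
2. Inner `except` is skipped.
3. Inner try completes normally; outer `except` is skipped.
Result: ['F']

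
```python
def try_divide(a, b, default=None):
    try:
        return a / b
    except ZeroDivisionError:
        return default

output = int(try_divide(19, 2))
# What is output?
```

Step-by-step execution trace:
1. `try_divide(19, 2)` enters try: `return 19 / 2` → returns 9.5. No exception raised.
2. `except ZeroDivisionError` is skipped.
3. `int(9.5)` → 9 → output = 9.
Result: 9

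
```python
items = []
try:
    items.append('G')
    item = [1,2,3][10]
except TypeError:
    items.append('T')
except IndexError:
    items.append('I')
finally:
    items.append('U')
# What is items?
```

Step-by-step execution trace:
1. try: `items.append('G')` → items = ['G'].
2. `item = [1,2,3][10]` raises IndexError.
3. `except TypeError` does not match IndexError; skipped.
4. `except IndexError` matches → `items.append('I')` → items = ['G', 'I'].
5. finally always runs: `items.append('U')` → items = ['G', 'I', 'U'].
Result: ['G', 'I', 'U']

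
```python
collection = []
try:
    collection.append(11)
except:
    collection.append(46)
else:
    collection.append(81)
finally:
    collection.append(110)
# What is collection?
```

Step-by-step execution trace:
1. try: `collection.append(11)` → collection = [11]. No exception raised.
2. `except` is skipped.
3. `else` runs: `collection.append(81)` → collection = [11, 81].
4. `finally` always runs: `collection.append(110)` → collection = [11, 81, 110].
Result: [11, 81, 110]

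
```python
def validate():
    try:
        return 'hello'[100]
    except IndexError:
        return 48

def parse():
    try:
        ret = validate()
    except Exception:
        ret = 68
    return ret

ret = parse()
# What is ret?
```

Step-by-step execution trace:
1. `parse()` calls `validate()`.
2. In validate: `'hello'[100]` raises IndexError; `except IndexError` catches it → returns 48.
3. In parse: `ret = validate()` → ret = 48. No exception reaches parse.
4. `except Exception` is skipped; parse returns 48.
5. ret = 48.
Result: 48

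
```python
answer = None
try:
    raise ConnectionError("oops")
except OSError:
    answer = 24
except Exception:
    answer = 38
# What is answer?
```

Step-by-step execution trace:
1. `raise ConnectionError(...)` raises ConnectionError.
2. `except OSError` matches (ConnectionError is a subclass of OSError) → answer = 24.
3. `except Exception` is not reached.
Result: 24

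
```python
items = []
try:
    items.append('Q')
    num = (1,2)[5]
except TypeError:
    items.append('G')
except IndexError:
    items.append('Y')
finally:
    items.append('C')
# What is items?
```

Step-by-step execution trace:
1. try: `items.append('Q')` → items = ['Q'].
2. `num = (1,2)[5]` raises IndexError.
3. `except TypeError` does not match IndexError; skipped.
4. `except IndexError` matches → `items.append('Y')` → items = ['Q', 'Y'].
5. finally always runs: `items.append('C')` → items = ['Q', 'Y', 'C'].
Result: ['Q', 'Y', 'C']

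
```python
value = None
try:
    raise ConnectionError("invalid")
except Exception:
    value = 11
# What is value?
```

Step-by-step execution trace:
1. `raise ConnectionError(...)` raises ConnectionError.
2. `except Exception` matches (ConnectionError is a subclass of Exception) → value = 11.
Result: 11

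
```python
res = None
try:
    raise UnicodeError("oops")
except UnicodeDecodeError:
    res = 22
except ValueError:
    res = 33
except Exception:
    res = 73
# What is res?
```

Step-by-step execution trace:
1. `raise UnicodeError(...)` raises UnicodeError.
2. `except UnicodeDecodeError` does not match (UnicodeError is not a subclass of UnicodeDecodeError); skipped.
3. `except ValueError` matches (UnicodeError is a subclass of ValueError) → res = 33.
4. `except Exception` is not reached.
Result: 33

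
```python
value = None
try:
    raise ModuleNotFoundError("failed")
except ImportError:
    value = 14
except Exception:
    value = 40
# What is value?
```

Step-by-step execution trace:
1. `raise ModuleNotFoundError(...)` raises ModuleNotFoundError.
2. `except ImportError` matches (ModuleNotFoundError is a subclass of ImportError) → value = 14.
3. `except Exception` is not reached.
Result: 14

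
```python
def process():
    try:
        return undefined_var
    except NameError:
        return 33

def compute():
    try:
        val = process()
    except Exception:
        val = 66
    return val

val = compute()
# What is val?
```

Step-by-step execution trace:
1. `compute()` calls `process()`.
2. In process: `undefined_var` raises NameError; `except NameError` catches it → returns 33.
3. In compute: `val = process()` → val = 33. No exception reaches compute.
4. `except Exception` is skipped; compute returns 33.
5. val = 33.
Result: 33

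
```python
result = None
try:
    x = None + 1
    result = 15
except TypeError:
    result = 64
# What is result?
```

Step-by-step execution trace:
1. `x = None + 1` raises TypeError.
2. `result = 15` is not reached.
3. `except TypeError` matches → result = 64.
Result: 64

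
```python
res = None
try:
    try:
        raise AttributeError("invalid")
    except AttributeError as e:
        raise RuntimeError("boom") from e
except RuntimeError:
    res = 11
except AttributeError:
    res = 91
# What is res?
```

Step-by-step execution trace:
1. Inner try raises AttributeError; inner `except AttributeError as e` catches it.
2. `raise RuntimeError(...) from e` raises RuntimeError (AttributeError is attached as __cause__, but only RuntimeError is active).
3. Outer `except RuntimeError` matches → res = 11.
4. `except AttributeError` is not reached.
Result: 11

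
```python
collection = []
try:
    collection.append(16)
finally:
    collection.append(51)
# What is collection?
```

Step-by-step execution trace:
1. try: `collection.append(16)` → collection = [16].
2. The try body completes without raising.
3. finally always runs: `collection.append(51)` → collection = [16, 51].
Result: [16, 51]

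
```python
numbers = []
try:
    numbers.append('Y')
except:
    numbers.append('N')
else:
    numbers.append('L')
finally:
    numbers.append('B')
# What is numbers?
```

Step-by-step execution trace:
1. try: `numbers.append('Y')` → numbers = ['Y']. No exception raised.
2. `except` is skipped.
3. `else` runs: `numbers.append('L')` → numbers = ['Y', 'L'].
4. `finally` always runs: `numbers.append('B')` → numbers = ['Y', 'L', 'B'].
Result: ['Y', 'L', 'B']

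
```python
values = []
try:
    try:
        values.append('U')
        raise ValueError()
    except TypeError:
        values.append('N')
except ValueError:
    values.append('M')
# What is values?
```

Step-by-step execution trace:
1. Inner try: `values.append('U')` → values = ['U'].
2. `raise ValueError()` raises ValueError.
3. Inner `except TypeError` does not match ValueError; exception propagates to outer try.
4. Outer `except ValueError` matches → `values.append('M')` → values = ['U', 'M'].
Result: ['U', 'M']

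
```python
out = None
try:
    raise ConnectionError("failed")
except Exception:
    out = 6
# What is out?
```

Step-by-step execution trace:
1. `raise ConnectionError(...)` raises ConnectionError.
2. `except Exception` matches (ConnectionError is a subclass of Exception) → out = 6.
Result: 6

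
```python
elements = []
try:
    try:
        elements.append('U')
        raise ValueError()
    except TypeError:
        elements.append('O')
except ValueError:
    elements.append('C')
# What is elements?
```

Step-by-step execution trace:
1. Inner try: `elements.append('U')` → elements = ['U'].
2. `raise ValueError()` raises ValueError.
3. Inner `except TypeError` does not match ValueError; exception propagates to outer try.
4. Outer `except ValueError` matches → `elements.append('C')` → elements = ['U', 'C'].
Result: ['U', 'C']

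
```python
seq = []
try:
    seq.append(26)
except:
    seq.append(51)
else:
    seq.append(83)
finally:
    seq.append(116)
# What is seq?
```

Step-by-step execution trace:
1. try: `seq.append(26)` → seq = [26]. No exception raised.
2. `except` is skipped.
3. `else` runs: `seq.append(83)` → seq = [26, 83].
4. `finally` always runs: `seq.append(116)` → seq = [26, 83, 116].
Result: [26, 83, 116]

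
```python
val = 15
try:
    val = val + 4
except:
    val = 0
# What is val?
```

Step-by-step execution trace:
1. val starts at 15.
2. try: `val = val + 4` → val = 19. No exception raised.
3. `except` is skipped.
Result: 19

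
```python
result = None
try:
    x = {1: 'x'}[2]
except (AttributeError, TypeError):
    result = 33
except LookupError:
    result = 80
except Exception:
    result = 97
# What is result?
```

Step-by-step execution trace:
1. `x = {1: 'x'}[2]` raises KeyError.
2. `except (AttributeError, TypeError)` does not match KeyError; skipped.
3. `except LookupError` matches (KeyError is a subclass of LookupError) → result = 80.
4. `except Exception` is not reached.
Result: 80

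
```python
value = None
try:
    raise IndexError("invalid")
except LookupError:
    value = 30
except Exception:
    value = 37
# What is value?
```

Step-by-step execution trace:
1. `raise IndexError(...)` raises IndexError.
2. `except LookupError` matches (IndexError is a subclass of LookupError) → value = 30.
3. `except Exception` is not reached.
Result: 30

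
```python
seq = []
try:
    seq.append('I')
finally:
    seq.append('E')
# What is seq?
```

Step-by-step execution trace:
1. try: `seq.append('I')` → seq = ['I'].
2. The try body completes without raising.
3. finally always runs: `seq.append('E')` → seq = ['I', 'E'].
Result: ['I', 'E']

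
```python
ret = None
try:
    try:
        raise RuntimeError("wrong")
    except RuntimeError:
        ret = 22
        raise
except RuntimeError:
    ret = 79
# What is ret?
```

Step-by-step execution trace:
1. Inner try: `raise RuntimeError("wrong")` raises RuntimeError.
2. Inner `except RuntimeError` matches → ret = 22.
3. bare `raise` re-raises the same RuntimeError.
4. Outer `except RuntimeError` matches → ret = 79.
Result: 79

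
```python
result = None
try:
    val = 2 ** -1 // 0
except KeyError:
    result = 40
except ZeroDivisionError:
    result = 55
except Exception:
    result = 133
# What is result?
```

Step-by-step execution trace:
1. `val = 2 ** -1 // 0` raises ZeroDivisionError.
2. `except KeyError` does not match ZeroDivisionError; skipped.
3. `except ZeroDivisionError` matches → result = 55.
4. Remaining except clauses are skipped.
Result: 55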